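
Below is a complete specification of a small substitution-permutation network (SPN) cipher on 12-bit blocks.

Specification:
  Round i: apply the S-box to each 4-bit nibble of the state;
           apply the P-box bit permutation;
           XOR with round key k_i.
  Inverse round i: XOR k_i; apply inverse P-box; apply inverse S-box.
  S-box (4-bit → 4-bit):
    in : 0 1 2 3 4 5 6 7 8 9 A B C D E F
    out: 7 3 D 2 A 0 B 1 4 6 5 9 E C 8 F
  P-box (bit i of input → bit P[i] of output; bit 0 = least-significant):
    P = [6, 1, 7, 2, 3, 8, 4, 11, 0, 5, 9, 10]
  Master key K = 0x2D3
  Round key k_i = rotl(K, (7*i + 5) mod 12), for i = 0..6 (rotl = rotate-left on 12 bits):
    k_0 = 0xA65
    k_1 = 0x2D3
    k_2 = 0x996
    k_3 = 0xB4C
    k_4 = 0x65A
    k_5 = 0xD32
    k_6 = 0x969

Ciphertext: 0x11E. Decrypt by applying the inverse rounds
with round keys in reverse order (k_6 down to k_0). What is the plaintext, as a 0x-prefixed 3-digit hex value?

s_0 = ciphertext = 0x11E
s_1 = InvRound(s_0, k_6) = 0x1D6
s_2 = InvRound(s_1, k_5) = 0x4E2
s_3 = InvRound(s_2, k_4) = 0x9A8
s_4 = InvRound(s_3, k_3) = 0x952
s_5 = InvRound(s_4, k_2) = 0x552
s_6 = InvRound(s_5, k_1) = 0x238
s_7 = InvRound(s_6, k_0) = 0x72B

0x72B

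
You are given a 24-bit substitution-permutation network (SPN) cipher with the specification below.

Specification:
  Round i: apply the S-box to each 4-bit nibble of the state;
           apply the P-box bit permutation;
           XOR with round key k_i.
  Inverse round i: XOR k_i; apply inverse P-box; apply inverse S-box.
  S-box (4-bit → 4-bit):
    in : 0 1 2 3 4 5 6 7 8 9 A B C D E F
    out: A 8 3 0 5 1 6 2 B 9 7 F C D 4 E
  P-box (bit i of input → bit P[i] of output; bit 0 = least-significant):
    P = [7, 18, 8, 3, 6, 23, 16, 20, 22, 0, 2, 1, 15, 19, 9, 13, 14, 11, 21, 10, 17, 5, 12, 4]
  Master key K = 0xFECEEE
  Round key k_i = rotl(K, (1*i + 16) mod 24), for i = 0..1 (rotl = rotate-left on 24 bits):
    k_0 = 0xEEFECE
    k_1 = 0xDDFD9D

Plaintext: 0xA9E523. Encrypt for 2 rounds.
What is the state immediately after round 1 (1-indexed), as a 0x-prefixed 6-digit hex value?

0x2CA8AE

s_0 = plaintext = 0xA9E523
s_1 = Round(s_0, k_0) = 0x2CA8AE
s_2 = Round(s_1, k_1) = 0x367AFE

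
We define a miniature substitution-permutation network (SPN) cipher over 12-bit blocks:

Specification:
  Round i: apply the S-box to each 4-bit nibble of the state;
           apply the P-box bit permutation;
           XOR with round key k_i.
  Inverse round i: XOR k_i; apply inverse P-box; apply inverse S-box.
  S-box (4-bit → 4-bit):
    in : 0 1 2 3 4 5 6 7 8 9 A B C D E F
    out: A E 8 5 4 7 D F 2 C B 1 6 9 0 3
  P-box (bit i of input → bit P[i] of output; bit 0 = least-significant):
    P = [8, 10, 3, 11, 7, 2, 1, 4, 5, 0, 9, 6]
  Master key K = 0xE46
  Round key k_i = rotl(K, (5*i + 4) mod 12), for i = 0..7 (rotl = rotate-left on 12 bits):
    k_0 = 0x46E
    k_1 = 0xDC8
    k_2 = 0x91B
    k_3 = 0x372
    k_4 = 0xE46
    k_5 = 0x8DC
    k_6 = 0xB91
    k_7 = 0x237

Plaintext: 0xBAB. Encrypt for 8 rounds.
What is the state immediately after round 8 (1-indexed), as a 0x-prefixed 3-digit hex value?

s_0 = plaintext = 0xBAB
s_1 = Round(s_0, k_0) = 0x5DA
s_2 = Round(s_1, k_1) = 0x279
s_3 = Round(s_2, k_2) = 0x1C5
s_4 = Round(s_3, k_3) = 0x43D
s_5 = Round(s_4, k_4) = 0x5C4
s_6 = Round(s_5, k_5) = 0xAF3
s_7 = Round(s_6, k_6) = 0xA7C
s_8 = Round(s_7, k_7) = 0x6C8

0x6C8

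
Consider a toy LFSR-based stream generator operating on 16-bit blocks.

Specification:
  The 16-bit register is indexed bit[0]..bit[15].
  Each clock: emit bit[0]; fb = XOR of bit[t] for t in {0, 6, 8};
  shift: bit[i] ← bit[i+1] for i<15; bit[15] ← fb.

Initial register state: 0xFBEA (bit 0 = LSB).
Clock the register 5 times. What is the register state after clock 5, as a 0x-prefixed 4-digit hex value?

0xF7DF

reg_0 = 0xFBEA
clock 1: out=0, reg = 0x7DF5
clock 2: out=1, reg = 0xBEFA
clock 3: out=0, reg = 0xDF7D
clock 4: out=1, reg = 0xEFBE
clock 5: out=0, reg = 0xF7DF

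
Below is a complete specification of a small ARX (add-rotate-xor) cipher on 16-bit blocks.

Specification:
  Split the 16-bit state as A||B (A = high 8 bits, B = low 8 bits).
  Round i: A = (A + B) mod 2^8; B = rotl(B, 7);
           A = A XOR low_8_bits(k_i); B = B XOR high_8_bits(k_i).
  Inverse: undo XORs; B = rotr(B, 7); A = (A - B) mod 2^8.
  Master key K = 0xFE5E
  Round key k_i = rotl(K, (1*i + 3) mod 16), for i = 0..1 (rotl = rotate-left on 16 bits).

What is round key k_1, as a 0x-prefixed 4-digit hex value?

K = 0xFE5E
k_0 = rotl(K, (1*0+3) mod 16) = rotl(K, 3) = 0xF2F7
k_1 = rotl(K, (1*1+3) mod 16) = rotl(K, 4) = 0xE5EF

0xE5EF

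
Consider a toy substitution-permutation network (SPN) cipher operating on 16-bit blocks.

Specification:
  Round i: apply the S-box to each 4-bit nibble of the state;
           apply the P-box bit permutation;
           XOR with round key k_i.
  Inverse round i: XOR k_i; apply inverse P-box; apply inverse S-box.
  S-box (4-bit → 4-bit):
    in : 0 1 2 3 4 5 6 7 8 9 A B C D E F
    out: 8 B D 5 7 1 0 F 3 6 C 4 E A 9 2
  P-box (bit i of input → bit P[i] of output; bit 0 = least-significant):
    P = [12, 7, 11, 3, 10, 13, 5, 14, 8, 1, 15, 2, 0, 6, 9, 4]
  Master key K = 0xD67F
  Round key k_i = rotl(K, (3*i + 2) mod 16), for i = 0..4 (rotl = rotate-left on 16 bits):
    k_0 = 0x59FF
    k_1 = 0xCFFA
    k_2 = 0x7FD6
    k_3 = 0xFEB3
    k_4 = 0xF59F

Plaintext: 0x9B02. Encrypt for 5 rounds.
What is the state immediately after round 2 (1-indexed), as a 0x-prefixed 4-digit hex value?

s_0 = plaintext = 0x9B02
s_1 = Round(s_0, k_0) = 0x83B7
s_2 = Round(s_1, k_1) = 0x5613
s_3 = Round(s_2, k_2) = 0x03D7
s_4 = Round(s_3, k_3) = 0x072B
s_5 = Round(s_4, k_4) = 0x38A9

0x5613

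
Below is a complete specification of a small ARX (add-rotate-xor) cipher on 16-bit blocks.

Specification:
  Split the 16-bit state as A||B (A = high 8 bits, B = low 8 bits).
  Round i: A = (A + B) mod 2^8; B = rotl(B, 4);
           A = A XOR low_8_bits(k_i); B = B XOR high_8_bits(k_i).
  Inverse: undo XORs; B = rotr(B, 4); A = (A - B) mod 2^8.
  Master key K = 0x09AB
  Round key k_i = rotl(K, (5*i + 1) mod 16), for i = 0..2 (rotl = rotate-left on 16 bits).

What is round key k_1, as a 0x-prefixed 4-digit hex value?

0x6AC2

K = 0x09AB
k_0 = rotl(K, (5*0+1) mod 16) = rotl(K, 1) = 0x1356
k_1 = rotl(K, (5*1+1) mod 16) = rotl(K, 6) = 0x6AC2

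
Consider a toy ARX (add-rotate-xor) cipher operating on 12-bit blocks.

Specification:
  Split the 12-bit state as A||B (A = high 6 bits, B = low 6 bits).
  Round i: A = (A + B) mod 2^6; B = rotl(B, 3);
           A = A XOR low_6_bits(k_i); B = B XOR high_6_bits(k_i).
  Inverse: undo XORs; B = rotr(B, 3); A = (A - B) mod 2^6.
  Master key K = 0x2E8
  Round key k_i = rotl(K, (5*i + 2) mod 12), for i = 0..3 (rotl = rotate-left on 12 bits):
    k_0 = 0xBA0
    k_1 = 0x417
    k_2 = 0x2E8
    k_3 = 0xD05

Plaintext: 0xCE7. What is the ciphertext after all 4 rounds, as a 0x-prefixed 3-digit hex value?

s_0 = plaintext = 0xCE7
s_1 = Round(s_0, k_0) = 0xE92
s_2 = Round(s_1, k_1) = 0x6C2
s_3 = Round(s_2, k_2) = 0xD5B
s_4 = Round(s_3, k_3) = 0x56F

0x56F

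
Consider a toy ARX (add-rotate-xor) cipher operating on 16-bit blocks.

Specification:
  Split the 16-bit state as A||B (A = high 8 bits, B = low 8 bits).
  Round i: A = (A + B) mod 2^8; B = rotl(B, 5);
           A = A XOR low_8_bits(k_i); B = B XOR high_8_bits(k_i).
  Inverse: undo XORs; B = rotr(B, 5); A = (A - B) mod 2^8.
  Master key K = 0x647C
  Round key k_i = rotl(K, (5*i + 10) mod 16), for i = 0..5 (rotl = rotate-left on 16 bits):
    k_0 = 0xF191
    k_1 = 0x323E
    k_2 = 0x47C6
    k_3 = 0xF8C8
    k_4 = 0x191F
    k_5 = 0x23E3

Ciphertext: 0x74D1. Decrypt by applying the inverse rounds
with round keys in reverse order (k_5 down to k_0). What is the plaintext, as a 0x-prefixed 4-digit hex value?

s_0 = ciphertext = 0x74D1
s_1 = InvRound(s_0, k_5) = 0x0097
s_2 = InvRound(s_1, k_4) = 0xAB74
s_3 = InvRound(s_2, k_3) = 0xFF64
s_4 = InvRound(s_3, k_2) = 0x2019
s_5 = InvRound(s_4, k_1) = 0xC559
s_6 = InvRound(s_5, k_0) = 0x0F45

0x0F45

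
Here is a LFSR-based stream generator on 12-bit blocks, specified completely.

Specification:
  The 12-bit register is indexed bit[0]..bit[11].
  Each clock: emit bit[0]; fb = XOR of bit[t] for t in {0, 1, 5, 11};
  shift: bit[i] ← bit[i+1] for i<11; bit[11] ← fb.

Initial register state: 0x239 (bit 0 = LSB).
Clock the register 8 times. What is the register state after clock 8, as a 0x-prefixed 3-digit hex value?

0xEC2

reg_0 = 0x239
clock 1: out=1, reg = 0x11C
clock 2: out=0, reg = 0x08E
clock 3: out=0, reg = 0x847
clock 4: out=1, reg = 0xC23
clock 5: out=1, reg = 0x611
clock 6: out=1, reg = 0xB08
clock 7: out=0, reg = 0xD84
clock 8: out=0, reg = 0xEC2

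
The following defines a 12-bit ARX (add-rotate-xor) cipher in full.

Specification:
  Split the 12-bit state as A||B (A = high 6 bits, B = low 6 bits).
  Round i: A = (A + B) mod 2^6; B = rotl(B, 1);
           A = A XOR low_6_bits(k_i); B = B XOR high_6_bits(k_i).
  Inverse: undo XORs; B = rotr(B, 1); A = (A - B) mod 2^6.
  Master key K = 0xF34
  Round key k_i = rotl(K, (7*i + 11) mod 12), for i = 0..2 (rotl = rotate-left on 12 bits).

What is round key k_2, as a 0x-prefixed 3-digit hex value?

0xE69

K = 0xF34
k_0 = rotl(K, (7*0+11) mod 12) = rotl(K, 11) = 0x79A
k_1 = rotl(K, (7*1+11) mod 12) = rotl(K, 6) = 0xD3C
k_2 = rotl(K, (7*2+11) mod 12) = rotl(K, 1) = 0xE69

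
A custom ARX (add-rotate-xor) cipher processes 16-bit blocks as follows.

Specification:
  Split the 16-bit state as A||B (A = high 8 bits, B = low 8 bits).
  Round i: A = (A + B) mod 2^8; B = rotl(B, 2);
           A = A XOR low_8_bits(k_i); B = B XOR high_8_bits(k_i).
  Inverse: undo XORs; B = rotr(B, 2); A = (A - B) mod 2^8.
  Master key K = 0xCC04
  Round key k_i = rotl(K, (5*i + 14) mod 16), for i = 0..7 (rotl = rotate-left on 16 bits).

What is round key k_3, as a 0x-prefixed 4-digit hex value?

K = 0xCC04
k_0 = rotl(K, (5*0+14) mod 16) = rotl(K, 14) = 0x3301
k_1 = rotl(K, (5*1+14) mod 16) = rotl(K, 3) = 0x6026
k_2 = rotl(K, (5*2+14) mod 16) = rotl(K, 8) = 0x04CC
k_3 = rotl(K, (5*3+14) mod 16) = rotl(K, 13) = 0x9980

0x9980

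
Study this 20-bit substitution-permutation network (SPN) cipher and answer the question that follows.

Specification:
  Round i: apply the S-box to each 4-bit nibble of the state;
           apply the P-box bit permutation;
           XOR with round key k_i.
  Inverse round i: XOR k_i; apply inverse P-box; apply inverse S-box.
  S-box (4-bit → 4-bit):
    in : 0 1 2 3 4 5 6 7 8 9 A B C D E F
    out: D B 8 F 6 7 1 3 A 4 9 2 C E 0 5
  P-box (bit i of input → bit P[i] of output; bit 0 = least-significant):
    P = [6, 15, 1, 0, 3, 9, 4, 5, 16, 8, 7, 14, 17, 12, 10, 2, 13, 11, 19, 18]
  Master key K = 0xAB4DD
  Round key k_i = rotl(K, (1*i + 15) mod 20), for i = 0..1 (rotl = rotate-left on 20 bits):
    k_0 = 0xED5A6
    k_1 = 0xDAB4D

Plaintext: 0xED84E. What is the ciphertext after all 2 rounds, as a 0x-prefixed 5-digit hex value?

s_0 = plaintext = 0xED84E
s_1 = Round(s_0, k_0) = 0xE82B2
s_2 = Round(s_1, k_1) = 0xDF948

0xDF948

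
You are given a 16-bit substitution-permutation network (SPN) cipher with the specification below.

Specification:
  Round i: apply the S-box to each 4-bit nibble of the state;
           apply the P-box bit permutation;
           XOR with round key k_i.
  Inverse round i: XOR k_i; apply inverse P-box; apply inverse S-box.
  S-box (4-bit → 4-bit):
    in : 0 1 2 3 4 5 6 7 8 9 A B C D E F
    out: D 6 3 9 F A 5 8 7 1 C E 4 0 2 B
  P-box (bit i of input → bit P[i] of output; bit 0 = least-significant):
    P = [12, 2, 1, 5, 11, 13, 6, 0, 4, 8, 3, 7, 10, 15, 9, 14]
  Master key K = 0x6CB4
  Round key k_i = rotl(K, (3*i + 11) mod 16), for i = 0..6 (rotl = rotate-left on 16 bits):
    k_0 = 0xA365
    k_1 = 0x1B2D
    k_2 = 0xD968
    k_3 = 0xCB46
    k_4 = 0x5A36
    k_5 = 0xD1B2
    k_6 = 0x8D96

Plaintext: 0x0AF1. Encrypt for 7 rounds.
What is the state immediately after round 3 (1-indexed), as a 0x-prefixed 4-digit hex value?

s_0 = plaintext = 0x0AF1
s_1 = Round(s_0, k_0) = 0xCDEA
s_2 = Round(s_1, k_1) = 0x390F
s_3 = Round(s_2, k_2) = 0x851D
s_4 = Round(s_3, k_3) = 0x6C86
s_5 = Round(s_4, k_4) = 0x647C
s_6 = Round(s_5, k_5) = 0xD629
s_7 = Round(s_6, k_6) = 0xB58E

0x851D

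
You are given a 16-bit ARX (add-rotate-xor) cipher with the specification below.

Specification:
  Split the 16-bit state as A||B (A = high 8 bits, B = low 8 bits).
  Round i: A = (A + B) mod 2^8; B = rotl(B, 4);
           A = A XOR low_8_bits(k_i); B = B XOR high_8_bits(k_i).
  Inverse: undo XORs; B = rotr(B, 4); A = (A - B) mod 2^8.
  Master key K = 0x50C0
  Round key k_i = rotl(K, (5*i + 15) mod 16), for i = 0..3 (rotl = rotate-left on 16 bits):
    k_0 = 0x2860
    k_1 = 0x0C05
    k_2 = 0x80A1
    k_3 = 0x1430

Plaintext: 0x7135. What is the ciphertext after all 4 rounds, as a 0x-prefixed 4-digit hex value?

s_0 = plaintext = 0x7135
s_1 = Round(s_0, k_0) = 0xC67B
s_2 = Round(s_1, k_1) = 0x44BB
s_3 = Round(s_2, k_2) = 0x5E3B
s_4 = Round(s_3, k_3) = 0xA9A7

0xA9A7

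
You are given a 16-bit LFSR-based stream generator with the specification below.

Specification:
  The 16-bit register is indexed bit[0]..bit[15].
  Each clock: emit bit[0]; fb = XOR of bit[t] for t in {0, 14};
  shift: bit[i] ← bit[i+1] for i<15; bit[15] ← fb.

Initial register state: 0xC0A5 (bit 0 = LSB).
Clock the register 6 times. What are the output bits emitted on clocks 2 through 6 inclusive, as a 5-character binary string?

reg_0 = 0xC0A5
clock 1: out=1, reg = 0x6052
clock 2: out=0, reg = 0xB029
clock 3: out=1, reg = 0xD814
clock 4: out=0, reg = 0xEC0A
clock 5: out=0, reg = 0xF605
clock 6: out=1, reg = 0x7B02

01001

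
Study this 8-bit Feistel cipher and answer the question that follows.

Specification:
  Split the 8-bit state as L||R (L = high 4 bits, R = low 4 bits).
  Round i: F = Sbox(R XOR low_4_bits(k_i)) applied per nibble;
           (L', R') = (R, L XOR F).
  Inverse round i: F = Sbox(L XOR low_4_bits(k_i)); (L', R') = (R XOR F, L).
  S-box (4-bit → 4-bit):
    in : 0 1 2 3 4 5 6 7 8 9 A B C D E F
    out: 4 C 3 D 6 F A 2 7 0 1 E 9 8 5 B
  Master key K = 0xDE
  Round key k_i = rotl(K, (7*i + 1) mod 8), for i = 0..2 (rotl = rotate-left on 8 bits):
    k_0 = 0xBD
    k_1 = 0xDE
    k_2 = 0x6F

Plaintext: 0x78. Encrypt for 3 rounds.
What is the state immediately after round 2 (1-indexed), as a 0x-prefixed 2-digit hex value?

0x82

s_0 = plaintext = 0x78
s_1 = Round(s_0, k_0) = 0x88
s_2 = Round(s_1, k_1) = 0x82
s_3 = Round(s_2, k_2) = 0x20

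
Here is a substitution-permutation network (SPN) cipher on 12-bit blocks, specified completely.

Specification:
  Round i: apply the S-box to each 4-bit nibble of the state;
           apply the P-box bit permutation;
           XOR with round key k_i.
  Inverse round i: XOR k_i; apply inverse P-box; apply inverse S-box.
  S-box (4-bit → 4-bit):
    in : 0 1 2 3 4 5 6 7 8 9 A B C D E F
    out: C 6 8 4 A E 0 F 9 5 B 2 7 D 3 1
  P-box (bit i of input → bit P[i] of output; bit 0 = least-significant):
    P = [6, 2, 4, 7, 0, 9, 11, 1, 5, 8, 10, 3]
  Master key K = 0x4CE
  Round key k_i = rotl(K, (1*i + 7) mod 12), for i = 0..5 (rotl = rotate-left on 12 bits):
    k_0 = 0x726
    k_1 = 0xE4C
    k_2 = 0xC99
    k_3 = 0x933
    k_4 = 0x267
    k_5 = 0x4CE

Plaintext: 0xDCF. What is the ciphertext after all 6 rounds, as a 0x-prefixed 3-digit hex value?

0x2E4

s_0 = plaintext = 0xDCF
s_1 = Round(s_0, k_0) = 0x94F
s_2 = Round(s_1, k_1) = 0x82E
s_3 = Round(s_2, k_2) = 0xCF7
s_4 = Round(s_3, k_3) = 0xCC6
s_5 = Round(s_4, k_4) = 0xD46
s_6 = Round(s_5, k_5) = 0x2E4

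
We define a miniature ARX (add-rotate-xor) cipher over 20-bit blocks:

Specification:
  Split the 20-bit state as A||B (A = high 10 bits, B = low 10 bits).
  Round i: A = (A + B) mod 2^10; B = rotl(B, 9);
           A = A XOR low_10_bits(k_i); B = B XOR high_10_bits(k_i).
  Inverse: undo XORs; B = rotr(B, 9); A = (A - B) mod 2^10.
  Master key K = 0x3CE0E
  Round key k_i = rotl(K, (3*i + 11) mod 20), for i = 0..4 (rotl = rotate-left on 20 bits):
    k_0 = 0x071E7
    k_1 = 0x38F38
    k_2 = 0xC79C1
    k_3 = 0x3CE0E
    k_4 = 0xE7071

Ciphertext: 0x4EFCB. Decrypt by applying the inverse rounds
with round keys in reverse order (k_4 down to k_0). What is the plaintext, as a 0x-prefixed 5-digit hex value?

0xB8693

s_0 = ciphertext = 0x4EFCB
s_1 = InvRound(s_0, k_4) = 0x270AE
s_2 = InvRound(s_1, k_3) = 0x760BA
s_3 = InvRound(s_2, k_2) = 0x34349
s_4 = InvRound(s_3, k_1) = 0x24F55
s_5 = InvRound(s_4, k_0) = 0xB8693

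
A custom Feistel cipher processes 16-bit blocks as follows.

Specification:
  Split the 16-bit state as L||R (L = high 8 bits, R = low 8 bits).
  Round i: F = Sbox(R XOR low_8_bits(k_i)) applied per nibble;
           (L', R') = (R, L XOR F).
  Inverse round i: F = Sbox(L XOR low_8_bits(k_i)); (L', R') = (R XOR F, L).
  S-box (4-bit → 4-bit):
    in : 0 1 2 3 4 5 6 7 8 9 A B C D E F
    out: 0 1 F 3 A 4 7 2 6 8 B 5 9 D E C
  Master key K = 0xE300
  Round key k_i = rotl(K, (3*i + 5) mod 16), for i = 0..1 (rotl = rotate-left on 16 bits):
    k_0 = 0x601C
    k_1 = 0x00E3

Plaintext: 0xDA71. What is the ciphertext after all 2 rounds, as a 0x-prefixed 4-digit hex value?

s_0 = plaintext = 0xDA71
s_1 = Round(s_0, k_0) = 0x71A7
s_2 = Round(s_1, k_1) = 0xA7DB

0xA7DB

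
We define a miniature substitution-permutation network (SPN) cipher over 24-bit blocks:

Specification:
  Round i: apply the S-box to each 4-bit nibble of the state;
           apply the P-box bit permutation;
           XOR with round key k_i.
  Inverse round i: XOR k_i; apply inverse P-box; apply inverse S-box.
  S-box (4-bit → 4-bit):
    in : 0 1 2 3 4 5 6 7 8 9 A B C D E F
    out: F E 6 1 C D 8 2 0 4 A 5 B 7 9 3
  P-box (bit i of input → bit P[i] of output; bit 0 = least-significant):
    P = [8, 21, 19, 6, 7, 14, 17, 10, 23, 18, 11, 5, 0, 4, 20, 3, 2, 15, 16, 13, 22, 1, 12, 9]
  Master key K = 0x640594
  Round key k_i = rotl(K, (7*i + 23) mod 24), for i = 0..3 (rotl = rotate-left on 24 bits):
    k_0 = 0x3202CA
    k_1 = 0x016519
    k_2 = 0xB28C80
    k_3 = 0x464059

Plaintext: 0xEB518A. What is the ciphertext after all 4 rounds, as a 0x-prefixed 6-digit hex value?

0x6D5E11

s_0 = plaintext = 0xEB518A
s_1 = Round(s_0, k_0) = 0x4708A7
s_2 = Round(s_1, k_1) = 0x31B300
s_3 = Round(s_2, k_2) = 0x496941
s_4 = Round(s_3, k_3) = 0x6D5E11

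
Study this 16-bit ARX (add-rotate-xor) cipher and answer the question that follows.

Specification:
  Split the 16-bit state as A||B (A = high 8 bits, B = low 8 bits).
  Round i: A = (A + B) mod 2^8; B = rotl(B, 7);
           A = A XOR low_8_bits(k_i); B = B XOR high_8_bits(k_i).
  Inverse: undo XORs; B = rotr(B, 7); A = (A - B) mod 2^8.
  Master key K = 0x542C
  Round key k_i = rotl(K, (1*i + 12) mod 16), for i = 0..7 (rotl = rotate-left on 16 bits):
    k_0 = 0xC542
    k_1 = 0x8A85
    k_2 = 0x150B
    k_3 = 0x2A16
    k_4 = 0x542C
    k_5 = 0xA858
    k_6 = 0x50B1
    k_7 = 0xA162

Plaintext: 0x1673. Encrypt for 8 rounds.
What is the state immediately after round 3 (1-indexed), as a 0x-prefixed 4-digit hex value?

s_0 = plaintext = 0x1673
s_1 = Round(s_0, k_0) = 0xCB7C
s_2 = Round(s_1, k_1) = 0xC2B4
s_3 = Round(s_2, k_2) = 0x7D4F
s_4 = Round(s_3, k_3) = 0xDA8D
s_5 = Round(s_4, k_4) = 0x4B92
s_6 = Round(s_5, k_5) = 0x85E1
s_7 = Round(s_6, k_6) = 0xD7A0
s_8 = Round(s_7, k_7) = 0x15F1

0x7D4F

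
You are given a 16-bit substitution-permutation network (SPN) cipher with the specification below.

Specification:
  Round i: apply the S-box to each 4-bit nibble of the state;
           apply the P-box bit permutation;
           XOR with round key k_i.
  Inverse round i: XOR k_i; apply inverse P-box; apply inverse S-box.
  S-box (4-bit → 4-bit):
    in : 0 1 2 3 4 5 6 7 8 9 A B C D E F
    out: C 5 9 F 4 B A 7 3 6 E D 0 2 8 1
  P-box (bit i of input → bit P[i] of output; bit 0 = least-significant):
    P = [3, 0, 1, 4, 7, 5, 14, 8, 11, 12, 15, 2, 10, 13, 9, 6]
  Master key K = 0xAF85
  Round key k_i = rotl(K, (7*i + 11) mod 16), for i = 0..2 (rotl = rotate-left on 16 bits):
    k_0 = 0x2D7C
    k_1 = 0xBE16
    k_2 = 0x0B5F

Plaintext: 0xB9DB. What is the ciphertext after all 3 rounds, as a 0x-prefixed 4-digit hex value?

0xE544

s_0 = plaintext = 0xB9DB
s_1 = Round(s_0, k_0) = 0xBB06
s_2 = Round(s_1, k_1) = 0x7143
s_3 = Round(s_2, k_2) = 0xE544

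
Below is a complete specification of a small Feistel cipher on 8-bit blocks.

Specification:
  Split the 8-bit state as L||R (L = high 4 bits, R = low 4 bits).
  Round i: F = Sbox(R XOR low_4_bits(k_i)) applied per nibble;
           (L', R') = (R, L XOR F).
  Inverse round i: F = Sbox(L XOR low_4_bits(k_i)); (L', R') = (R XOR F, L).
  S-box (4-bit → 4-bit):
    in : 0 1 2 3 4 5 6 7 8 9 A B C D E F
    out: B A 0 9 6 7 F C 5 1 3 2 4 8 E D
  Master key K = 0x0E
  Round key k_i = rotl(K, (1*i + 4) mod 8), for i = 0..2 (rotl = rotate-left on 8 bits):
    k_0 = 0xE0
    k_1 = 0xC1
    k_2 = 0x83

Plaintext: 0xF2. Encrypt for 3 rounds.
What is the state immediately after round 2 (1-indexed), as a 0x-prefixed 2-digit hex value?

0xFC

s_0 = plaintext = 0xF2
s_1 = Round(s_0, k_0) = 0x2F
s_2 = Round(s_1, k_1) = 0xFC
s_3 = Round(s_2, k_2) = 0xC2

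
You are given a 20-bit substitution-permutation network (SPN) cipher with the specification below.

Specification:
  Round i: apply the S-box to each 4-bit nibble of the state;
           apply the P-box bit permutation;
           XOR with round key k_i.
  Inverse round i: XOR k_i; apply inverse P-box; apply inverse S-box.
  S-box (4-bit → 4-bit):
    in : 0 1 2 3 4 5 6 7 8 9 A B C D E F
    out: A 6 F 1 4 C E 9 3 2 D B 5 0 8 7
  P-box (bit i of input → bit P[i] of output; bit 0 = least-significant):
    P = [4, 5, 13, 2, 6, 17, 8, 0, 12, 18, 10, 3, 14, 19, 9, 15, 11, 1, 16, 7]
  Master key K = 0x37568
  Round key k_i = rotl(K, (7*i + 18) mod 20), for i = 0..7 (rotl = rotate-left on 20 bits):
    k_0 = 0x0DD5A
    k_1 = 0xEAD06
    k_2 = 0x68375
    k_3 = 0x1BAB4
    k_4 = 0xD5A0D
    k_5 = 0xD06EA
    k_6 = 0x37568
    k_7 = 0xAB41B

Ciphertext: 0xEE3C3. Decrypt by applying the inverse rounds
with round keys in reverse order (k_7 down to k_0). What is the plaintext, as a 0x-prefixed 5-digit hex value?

s_0 = ciphertext = 0xEE3C3
s_1 = InvRound(s_0, k_7) = 0xEC2C3
s_2 = InvRound(s_1, k_6) = 0x66251
s_3 = InvRound(s_2, k_5) = 0x6850F
s_4 = InvRound(s_3, k_4) = 0xF2C1D
s_5 = InvRound(s_4, k_3) = 0xE6209
s_6 = InvRound(s_5, k_2) = 0xDBEC2
s_7 = InvRound(s_6, k_1) = 0x543FE
s_8 = InvRound(s_7, k_0) = 0xA5FD0

0xA5FD0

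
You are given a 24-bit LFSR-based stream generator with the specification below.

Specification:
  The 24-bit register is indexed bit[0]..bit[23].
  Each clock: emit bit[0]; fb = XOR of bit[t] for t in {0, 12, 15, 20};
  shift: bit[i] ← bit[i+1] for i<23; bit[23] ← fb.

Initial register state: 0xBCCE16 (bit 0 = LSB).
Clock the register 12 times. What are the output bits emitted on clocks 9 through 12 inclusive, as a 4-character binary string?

reg_0 = 0xBCCE16
clock 1: out=0, reg = 0x5E670B
clock 2: out=1, reg = 0x2F3385
clock 3: out=1, reg = 0x1799C2
clock 4: out=0, reg = 0x8BCCE1
clock 5: out=1, reg = 0x45E670
clock 6: out=0, reg = 0xA2F338
clock 7: out=0, reg = 0x51799C
clock 8: out=0, reg = 0x28BCCE
clock 9: out=0, reg = 0x145E67
clock 10: out=1, reg = 0x8A2F33
clock 11: out=1, reg = 0xC51799
clock 12: out=1, reg = 0x628BCC

0111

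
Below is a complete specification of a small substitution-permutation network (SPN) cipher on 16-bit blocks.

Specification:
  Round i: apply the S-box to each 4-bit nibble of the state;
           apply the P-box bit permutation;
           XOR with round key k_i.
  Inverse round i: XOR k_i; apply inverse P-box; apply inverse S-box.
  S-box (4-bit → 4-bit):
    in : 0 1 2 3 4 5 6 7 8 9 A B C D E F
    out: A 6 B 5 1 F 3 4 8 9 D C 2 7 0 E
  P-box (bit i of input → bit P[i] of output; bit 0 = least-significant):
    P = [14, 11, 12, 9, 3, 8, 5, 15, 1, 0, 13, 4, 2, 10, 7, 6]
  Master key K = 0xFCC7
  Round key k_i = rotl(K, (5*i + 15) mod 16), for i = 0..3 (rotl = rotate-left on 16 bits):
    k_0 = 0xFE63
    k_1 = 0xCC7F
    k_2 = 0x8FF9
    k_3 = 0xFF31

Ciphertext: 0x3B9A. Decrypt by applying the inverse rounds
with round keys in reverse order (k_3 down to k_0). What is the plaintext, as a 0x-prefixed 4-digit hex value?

0x645A

s_0 = ciphertext = 0x3B9A
s_1 = InvRound(s_0, k_3) = 0x16A4
s_2 = InvRound(s_1, k_2) = 0x9021
s_3 = InvRound(s_2, k_1) = 0x294D
s_4 = InvRound(s_3, k_0) = 0x645A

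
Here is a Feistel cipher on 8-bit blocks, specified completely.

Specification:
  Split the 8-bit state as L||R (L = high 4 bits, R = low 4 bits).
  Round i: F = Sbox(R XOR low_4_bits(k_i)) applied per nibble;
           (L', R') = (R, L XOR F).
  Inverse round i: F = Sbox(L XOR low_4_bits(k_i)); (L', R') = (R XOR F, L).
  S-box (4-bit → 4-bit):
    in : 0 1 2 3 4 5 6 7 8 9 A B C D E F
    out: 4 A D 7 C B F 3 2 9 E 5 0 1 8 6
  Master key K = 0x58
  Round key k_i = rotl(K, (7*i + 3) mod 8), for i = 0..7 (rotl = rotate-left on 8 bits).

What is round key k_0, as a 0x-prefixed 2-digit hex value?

K = 0x58
k_0 = rotl(K, (7*0+3) mod 8) = rotl(K, 3) = 0xC2

0xC2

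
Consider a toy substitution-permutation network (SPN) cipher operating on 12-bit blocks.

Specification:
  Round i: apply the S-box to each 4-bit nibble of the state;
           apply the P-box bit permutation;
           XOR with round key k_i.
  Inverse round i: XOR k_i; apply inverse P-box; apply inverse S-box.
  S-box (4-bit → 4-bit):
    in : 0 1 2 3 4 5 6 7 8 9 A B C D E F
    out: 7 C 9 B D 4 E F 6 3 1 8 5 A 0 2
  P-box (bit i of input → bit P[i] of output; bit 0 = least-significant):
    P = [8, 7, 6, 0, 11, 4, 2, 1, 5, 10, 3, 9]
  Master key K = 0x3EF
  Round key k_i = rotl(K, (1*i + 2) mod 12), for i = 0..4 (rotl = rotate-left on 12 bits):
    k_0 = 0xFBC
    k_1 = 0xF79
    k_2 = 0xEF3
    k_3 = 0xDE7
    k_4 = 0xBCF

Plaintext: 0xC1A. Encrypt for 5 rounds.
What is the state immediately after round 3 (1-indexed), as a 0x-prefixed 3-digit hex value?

s_0 = plaintext = 0xC1A
s_1 = Round(s_0, k_0) = 0xE92
s_2 = Round(s_1, k_1) = 0x668
s_3 = Round(s_2, k_2) = 0x82D
s_4 = Round(s_3, k_3) = 0x16C
s_5 = Round(s_4, k_4) = 0x891

0x82D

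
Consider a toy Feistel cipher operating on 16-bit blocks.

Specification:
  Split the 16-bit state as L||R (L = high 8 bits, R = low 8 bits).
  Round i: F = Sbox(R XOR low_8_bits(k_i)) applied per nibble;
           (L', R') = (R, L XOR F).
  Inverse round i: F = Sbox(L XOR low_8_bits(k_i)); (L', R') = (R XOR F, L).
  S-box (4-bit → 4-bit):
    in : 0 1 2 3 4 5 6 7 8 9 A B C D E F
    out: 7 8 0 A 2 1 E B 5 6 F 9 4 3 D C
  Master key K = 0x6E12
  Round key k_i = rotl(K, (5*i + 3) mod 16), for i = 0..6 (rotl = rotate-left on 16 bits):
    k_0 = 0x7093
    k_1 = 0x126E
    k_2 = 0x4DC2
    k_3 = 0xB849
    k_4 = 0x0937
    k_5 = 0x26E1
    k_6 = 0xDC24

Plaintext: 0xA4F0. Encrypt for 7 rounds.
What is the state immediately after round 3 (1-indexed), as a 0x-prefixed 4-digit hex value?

s_0 = plaintext = 0xA4F0
s_1 = Round(s_0, k_0) = 0xF04E
s_2 = Round(s_1, k_1) = 0x4EF7
s_3 = Round(s_2, k_2) = 0xF7EF
s_4 = Round(s_3, k_3) = 0xEF09
s_5 = Round(s_4, k_4) = 0x0942
s_6 = Round(s_5, k_5) = 0x42F3
s_7 = Round(s_6, k_6) = 0xF379

0xF7EF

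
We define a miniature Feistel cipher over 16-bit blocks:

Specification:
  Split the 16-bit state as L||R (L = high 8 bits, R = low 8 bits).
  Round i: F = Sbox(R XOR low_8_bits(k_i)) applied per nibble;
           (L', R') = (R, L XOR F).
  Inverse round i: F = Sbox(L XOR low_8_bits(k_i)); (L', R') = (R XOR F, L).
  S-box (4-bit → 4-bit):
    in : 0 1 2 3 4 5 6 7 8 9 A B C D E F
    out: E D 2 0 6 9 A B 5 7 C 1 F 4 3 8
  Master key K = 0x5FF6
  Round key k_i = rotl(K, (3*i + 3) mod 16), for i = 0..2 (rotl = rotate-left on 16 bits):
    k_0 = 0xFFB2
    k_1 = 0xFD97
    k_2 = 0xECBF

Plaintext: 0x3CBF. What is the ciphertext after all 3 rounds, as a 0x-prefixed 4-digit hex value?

s_0 = plaintext = 0x3CBF
s_1 = Round(s_0, k_0) = 0xBFD8
s_2 = Round(s_1, k_1) = 0xD8D7
s_3 = Round(s_2, k_2) = 0xD77D

0xD77D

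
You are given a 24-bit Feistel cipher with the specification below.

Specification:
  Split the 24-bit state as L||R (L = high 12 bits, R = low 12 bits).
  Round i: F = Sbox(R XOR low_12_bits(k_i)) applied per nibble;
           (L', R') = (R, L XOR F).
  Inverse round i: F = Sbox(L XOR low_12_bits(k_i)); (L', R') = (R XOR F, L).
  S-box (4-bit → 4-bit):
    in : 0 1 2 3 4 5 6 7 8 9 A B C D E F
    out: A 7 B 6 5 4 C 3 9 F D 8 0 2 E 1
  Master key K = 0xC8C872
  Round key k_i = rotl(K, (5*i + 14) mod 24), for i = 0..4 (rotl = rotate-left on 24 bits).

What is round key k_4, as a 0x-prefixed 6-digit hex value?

0x21CB23

K = 0xC8C872
k_0 = rotl(K, (5*0+14) mod 24) = rotl(K, 14) = 0x1CB232
k_1 = rotl(K, (5*1+14) mod 24) = rotl(K, 19) = 0x964643
k_2 = rotl(K, (5*2+14) mod 24) = rotl(K, 0) = 0xC8C872
k_3 = rotl(K, (5*3+14) mod 24) = rotl(K, 5) = 0x190E59
k_4 = rotl(K, (5*4+14) mod 24) = rotl(K, 10) = 0x21CB23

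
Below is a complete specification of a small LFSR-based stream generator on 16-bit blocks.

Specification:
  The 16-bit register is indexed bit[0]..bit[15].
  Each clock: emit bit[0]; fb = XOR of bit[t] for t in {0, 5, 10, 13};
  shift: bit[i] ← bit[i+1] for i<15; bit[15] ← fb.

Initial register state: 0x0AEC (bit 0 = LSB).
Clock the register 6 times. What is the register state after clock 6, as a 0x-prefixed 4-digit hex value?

reg_0 = 0x0AEC
clock 1: out=0, reg = 0x8576
clock 2: out=0, reg = 0x42BB
clock 3: out=1, reg = 0x215D
clock 4: out=1, reg = 0x10AE
clock 5: out=0, reg = 0x8857
clock 6: out=1, reg = 0xC42B

0xC42B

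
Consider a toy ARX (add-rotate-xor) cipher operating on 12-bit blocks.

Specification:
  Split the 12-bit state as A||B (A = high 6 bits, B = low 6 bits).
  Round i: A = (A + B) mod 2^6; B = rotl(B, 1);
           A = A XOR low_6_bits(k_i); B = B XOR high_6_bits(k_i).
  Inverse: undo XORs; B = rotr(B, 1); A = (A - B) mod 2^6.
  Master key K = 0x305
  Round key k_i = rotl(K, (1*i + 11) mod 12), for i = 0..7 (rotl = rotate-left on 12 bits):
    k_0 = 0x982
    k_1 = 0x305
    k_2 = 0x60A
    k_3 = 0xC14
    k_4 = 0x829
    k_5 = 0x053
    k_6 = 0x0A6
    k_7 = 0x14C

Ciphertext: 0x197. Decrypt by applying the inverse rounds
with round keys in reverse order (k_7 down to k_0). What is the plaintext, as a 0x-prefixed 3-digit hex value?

0xA35

s_0 = ciphertext = 0x197
s_1 = InvRound(s_0, k_7) = 0x049
s_2 = InvRound(s_1, k_6) = 0x0A5
s_3 = InvRound(s_2, k_5) = 0xFD2
s_4 = InvRound(s_3, k_4) = 0xF59
s_5 = InvRound(s_4, k_3) = 0xD74
s_6 = InvRound(s_5, k_2) = 0xA56
s_7 = InvRound(s_6, k_1) = 0x7CD
s_8 = InvRound(s_7, k_0) = 0xA35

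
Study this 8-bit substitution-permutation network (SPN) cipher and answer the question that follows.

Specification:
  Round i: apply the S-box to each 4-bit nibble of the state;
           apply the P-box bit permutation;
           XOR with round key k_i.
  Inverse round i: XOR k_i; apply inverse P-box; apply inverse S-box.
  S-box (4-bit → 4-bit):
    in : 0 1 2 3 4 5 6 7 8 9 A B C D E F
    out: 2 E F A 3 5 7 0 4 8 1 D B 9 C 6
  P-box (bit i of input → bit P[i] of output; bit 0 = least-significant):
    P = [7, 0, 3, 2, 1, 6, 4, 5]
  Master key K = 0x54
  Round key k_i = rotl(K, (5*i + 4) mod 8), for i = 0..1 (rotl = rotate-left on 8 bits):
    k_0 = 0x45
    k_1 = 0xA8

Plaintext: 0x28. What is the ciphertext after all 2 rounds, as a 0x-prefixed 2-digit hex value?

s_0 = plaintext = 0x28
s_1 = Round(s_0, k_0) = 0x3F
s_2 = Round(s_1, k_1) = 0xC1

0xC1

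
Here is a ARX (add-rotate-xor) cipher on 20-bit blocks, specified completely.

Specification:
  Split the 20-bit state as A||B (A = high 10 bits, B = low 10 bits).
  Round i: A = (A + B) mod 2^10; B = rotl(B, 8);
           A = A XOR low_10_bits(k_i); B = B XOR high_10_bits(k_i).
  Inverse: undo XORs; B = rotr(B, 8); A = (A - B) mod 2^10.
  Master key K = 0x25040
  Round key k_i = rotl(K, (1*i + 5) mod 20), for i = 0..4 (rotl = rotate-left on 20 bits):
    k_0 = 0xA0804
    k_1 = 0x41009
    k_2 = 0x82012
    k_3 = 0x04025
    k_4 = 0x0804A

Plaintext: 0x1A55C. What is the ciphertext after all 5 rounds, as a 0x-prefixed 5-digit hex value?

0x55916

s_0 = plaintext = 0x1A55C
s_1 = Round(s_0, k_0) = 0x706D5
s_2 = Round(s_1, k_1) = 0x27CB1
s_3 = Round(s_2, k_2) = 0x50B24
s_4 = Round(s_3, k_3) = 0x10CD9
s_5 = Round(s_4, k_4) = 0x55916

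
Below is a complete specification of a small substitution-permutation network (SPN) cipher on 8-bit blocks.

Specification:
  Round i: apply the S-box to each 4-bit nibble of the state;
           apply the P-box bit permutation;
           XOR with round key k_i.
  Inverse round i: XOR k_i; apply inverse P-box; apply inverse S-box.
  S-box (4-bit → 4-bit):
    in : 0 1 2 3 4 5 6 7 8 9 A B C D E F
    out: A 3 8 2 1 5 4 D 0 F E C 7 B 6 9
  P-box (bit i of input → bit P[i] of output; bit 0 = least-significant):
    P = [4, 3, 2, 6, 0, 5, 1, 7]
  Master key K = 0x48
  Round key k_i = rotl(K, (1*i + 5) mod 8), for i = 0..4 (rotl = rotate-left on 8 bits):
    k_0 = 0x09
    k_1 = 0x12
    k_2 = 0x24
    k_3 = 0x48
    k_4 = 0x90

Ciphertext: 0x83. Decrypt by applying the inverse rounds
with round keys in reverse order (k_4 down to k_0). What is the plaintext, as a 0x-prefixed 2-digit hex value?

0x4A

s_0 = ciphertext = 0x83
s_1 = InvRound(s_0, k_4) = 0x54
s_2 = InvRound(s_1, k_3) = 0x8C
s_3 = InvRound(s_2, k_2) = 0x03
s_4 = InvRound(s_3, k_1) = 0x44
s_5 = InvRound(s_4, k_0) = 0x4A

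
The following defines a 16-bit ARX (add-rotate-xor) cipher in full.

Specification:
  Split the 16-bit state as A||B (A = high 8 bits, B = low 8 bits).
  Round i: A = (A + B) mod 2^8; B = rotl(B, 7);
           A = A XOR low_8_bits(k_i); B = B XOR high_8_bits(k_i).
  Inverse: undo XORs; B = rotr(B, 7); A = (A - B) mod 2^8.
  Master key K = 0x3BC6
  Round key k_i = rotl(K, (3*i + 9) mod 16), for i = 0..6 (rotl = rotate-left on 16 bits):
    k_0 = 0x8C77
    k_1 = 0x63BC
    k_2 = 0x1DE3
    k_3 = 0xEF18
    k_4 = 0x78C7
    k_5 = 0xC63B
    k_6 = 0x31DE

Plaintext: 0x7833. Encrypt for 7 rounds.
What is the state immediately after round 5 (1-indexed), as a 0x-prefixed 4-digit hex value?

s_0 = plaintext = 0x7833
s_1 = Round(s_0, k_0) = 0xDC15
s_2 = Round(s_1, k_1) = 0x4DE9
s_3 = Round(s_2, k_2) = 0xD5E9
s_4 = Round(s_3, k_3) = 0xA61B
s_5 = Round(s_4, k_4) = 0x06F5
s_6 = Round(s_5, k_5) = 0xC03C
s_7 = Round(s_6, k_6) = 0x222F

0x06F5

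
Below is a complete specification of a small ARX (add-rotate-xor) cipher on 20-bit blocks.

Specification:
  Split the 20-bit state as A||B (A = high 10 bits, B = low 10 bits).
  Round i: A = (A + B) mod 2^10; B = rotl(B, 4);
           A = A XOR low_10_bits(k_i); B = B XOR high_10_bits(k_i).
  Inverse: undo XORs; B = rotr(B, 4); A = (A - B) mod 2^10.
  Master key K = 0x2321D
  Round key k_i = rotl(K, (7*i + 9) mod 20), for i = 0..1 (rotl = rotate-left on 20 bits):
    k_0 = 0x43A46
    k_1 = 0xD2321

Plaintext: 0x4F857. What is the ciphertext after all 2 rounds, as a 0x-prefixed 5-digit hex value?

s_0 = plaintext = 0x4F857
s_1 = Round(s_0, k_0) = 0xF4C7F
s_2 = Round(s_1, k_1) = 0xDCCB9

0xDCCB9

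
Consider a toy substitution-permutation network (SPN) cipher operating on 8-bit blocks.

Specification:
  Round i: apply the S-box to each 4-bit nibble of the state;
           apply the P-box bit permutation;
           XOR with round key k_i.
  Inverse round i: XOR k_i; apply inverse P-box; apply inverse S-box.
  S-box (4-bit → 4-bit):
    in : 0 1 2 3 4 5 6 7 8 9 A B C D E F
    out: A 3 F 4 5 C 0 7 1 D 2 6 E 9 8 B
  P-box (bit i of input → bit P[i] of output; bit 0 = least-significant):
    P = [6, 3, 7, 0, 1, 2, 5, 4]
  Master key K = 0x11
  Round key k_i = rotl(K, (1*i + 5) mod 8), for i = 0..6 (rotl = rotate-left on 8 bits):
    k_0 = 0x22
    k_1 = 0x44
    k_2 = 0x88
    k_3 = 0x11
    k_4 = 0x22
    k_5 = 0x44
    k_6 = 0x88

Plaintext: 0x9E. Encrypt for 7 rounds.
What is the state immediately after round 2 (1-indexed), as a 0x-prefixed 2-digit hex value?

s_0 = plaintext = 0x9E
s_1 = Round(s_0, k_0) = 0x11
s_2 = Round(s_1, k_1) = 0x0A
s_3 = Round(s_2, k_2) = 0x94
s_4 = Round(s_3, k_3) = 0xE3
s_5 = Round(s_4, k_4) = 0xB2
s_6 = Round(s_5, k_5) = 0xA9
s_7 = Round(s_6, k_6) = 0x4D

0x0A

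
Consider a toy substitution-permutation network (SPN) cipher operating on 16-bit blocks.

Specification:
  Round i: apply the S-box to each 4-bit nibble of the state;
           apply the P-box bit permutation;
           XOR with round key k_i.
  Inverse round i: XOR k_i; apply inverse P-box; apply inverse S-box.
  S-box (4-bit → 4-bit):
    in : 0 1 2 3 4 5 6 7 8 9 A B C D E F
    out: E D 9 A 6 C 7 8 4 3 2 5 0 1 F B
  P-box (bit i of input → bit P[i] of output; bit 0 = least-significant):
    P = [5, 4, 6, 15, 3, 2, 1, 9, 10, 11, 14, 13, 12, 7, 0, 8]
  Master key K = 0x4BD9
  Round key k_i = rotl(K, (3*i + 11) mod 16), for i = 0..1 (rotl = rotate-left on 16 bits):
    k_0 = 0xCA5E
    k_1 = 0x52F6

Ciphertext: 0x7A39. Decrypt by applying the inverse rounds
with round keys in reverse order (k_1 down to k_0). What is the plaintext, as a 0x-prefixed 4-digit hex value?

0x7A4F

s_0 = ciphertext = 0x7A39
s_1 = InvRound(s_0, k_1) = 0x4368
s_2 = InvRound(s_1, k_0) = 0x7A4F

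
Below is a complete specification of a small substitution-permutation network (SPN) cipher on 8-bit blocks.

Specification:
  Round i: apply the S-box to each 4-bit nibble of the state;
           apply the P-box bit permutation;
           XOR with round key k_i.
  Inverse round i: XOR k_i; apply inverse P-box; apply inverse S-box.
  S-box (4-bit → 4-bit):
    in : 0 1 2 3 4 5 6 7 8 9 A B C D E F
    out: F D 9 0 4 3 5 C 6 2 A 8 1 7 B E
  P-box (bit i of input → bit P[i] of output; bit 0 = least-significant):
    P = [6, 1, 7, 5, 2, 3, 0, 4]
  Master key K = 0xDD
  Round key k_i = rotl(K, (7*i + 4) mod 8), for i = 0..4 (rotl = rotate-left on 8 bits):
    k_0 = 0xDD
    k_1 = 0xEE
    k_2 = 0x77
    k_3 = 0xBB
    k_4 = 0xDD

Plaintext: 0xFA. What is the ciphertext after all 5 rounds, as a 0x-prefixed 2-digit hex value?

0xA2

s_0 = plaintext = 0xFA
s_1 = Round(s_0, k_0) = 0xE6
s_2 = Round(s_1, k_1) = 0x32
s_3 = Round(s_2, k_2) = 0x17
s_4 = Round(s_3, k_3) = 0x0E
s_5 = Round(s_4, k_4) = 0xA2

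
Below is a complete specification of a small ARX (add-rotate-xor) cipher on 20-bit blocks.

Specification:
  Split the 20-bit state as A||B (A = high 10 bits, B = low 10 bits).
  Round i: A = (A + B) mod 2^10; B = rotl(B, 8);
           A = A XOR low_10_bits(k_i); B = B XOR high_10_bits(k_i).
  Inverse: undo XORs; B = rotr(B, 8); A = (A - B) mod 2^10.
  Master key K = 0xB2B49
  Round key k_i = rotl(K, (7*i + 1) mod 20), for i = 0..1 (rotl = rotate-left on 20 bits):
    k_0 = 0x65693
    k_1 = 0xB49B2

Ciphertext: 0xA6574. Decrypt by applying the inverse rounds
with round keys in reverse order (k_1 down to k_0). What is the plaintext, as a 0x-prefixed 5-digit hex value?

0x7203B

s_0 = ciphertext = 0xA6574
s_1 = InvRound(s_0, k_1) = 0x2429B
s_2 = InvRound(s_1, k_0) = 0x7203B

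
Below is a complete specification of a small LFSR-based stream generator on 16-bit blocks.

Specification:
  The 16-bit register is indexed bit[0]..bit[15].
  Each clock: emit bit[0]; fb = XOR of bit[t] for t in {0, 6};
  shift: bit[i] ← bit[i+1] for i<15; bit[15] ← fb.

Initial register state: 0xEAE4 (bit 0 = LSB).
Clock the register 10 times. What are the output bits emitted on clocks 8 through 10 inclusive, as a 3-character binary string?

reg_0 = 0xEAE4
clock 1: out=0, reg = 0xF572
clock 2: out=0, reg = 0xFAB9
clock 3: out=1, reg = 0xFD5C
clock 4: out=0, reg = 0xFEAE
clock 5: out=0, reg = 0x7F57
clock 6: out=1, reg = 0x3FAB
clock 7: out=1, reg = 0x9FD5
clock 8: out=1, reg = 0x4FEA
clock 9: out=0, reg = 0xA7F5
clock 10: out=1, reg = 0x53FA

101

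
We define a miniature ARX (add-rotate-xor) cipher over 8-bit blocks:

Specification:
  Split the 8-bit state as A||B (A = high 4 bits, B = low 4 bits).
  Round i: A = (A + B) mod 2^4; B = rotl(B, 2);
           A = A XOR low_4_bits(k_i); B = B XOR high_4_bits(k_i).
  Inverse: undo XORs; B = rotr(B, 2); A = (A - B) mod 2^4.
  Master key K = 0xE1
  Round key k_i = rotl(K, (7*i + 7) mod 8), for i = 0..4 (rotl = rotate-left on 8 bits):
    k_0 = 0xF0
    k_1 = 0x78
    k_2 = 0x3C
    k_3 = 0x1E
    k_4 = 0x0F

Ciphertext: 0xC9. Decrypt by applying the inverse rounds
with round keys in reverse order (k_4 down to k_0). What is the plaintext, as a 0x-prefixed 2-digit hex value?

0x13

s_0 = ciphertext = 0xC9
s_1 = InvRound(s_0, k_4) = 0xD6
s_2 = InvRound(s_1, k_3) = 0x6D
s_3 = InvRound(s_2, k_2) = 0xFB
s_4 = InvRound(s_3, k_1) = 0x43
s_5 = InvRound(s_4, k_0) = 0x13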